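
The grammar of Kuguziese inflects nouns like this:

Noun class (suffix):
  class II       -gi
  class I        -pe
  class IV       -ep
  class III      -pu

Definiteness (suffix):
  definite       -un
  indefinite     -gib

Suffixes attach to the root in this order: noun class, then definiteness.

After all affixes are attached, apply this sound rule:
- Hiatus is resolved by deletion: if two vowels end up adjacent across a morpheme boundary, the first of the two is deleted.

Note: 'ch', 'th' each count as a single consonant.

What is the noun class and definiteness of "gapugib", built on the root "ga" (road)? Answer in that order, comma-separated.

class III, indefinite

Segment: ga-pu-gib.
noun class: -pu → class III.
definiteness: -gib → indefinite.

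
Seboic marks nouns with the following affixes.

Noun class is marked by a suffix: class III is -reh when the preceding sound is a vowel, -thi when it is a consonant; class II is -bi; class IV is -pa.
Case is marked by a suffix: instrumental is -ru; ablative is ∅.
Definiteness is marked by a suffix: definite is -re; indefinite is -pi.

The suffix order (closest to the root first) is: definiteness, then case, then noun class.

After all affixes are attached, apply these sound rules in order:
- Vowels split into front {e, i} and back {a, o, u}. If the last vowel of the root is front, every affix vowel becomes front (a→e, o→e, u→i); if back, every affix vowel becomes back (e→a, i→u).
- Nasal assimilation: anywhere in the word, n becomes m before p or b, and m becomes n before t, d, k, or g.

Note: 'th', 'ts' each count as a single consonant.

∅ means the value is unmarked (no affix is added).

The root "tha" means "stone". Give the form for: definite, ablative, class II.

Attach definiteness definite -re → thare.
case = ablative: zero marking, form stays thare.
Attach noun class class II -bi → tharebi.
Apply vowel harmony: tharebi → tharabu.
Nasal assimilation: no change.

tharabu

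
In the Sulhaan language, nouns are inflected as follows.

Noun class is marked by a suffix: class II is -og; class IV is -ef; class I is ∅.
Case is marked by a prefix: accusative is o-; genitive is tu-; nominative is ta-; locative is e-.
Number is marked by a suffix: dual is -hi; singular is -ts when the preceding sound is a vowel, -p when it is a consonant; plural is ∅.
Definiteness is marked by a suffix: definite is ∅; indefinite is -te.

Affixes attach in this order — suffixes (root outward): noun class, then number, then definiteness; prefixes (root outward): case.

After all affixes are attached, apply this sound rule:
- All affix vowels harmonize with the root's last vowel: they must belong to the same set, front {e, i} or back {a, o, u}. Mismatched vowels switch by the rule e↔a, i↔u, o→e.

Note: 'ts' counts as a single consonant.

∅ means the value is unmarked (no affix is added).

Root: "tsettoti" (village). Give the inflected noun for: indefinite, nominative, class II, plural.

Attach noun class class II -og → tsettotiog.
Attach case nominative ta- → tatsettotiog.
number = plural: zero marking, form stays tatsettotiog.
Attach definiteness indefinite -te → tatsettotiogte.
Apply vowel harmony: tatsettotiogte → tetsettotiegte.

tetsettotiegte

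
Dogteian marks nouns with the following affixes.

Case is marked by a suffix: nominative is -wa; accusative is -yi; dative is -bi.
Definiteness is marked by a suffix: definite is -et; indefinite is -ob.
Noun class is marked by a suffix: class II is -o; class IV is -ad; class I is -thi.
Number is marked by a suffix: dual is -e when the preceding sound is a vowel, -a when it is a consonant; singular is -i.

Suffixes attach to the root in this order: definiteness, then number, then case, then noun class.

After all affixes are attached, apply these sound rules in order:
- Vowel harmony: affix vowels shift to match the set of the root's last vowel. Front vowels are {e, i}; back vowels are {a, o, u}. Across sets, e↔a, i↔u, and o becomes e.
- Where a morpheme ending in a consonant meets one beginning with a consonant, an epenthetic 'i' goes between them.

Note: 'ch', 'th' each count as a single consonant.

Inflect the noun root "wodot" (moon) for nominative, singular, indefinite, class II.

wodotobuwao

Attach definiteness indefinite -ob → wodotob.
Attach number singular -i → wodotobi.
Attach case nominative -wa → wodotobiwa.
Attach noun class class II -o → wodotobiwao.
Apply vowel harmony: wodotobiwao → wodotobuwao.
Epenthesis: no change.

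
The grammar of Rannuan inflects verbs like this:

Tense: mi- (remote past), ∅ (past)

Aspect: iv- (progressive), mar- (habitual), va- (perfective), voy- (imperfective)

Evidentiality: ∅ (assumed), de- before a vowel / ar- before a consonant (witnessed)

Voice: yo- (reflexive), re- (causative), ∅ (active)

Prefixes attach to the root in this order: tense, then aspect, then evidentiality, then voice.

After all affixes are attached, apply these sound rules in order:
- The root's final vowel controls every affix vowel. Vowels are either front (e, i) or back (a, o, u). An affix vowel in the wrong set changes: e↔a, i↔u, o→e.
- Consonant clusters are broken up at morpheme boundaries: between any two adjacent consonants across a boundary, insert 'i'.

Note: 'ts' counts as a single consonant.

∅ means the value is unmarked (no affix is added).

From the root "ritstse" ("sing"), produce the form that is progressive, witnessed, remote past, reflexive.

yedeivimiritstse

Attach tense remote past mi- → miritstse.
Attach aspect progressive iv- → ivmiritstse.
Attach evidentiality witnessed de- (before vowel 'i') → deivmiritstse.
Attach voice reflexive yo- → yodeivmiritstse.
Apply vowel harmony: yodeivmiritstse → yedeivmiritstse.
Apply epenthesis: yedeivmiritstse → yedeivimiritstse.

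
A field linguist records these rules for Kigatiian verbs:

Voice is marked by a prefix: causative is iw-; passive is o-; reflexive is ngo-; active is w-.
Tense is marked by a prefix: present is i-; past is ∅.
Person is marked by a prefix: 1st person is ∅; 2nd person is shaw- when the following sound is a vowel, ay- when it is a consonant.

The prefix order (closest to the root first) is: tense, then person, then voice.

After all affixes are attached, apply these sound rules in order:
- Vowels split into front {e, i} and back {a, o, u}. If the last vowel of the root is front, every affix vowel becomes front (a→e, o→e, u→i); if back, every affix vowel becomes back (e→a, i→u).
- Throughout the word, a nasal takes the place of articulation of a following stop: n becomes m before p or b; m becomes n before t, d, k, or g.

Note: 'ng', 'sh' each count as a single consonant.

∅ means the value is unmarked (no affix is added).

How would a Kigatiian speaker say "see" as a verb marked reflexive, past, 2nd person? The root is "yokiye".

ngeeyyokiye

tense = past: zero marking, form stays yokiye.
Attach person 2nd person ay- (before consonant 'y') → ayyokiye.
Attach voice reflexive ngo- → ngoayyokiye.
Apply vowel harmony: ngoayyokiye → ngeeyyokiye.
Nasal assimilation: no change.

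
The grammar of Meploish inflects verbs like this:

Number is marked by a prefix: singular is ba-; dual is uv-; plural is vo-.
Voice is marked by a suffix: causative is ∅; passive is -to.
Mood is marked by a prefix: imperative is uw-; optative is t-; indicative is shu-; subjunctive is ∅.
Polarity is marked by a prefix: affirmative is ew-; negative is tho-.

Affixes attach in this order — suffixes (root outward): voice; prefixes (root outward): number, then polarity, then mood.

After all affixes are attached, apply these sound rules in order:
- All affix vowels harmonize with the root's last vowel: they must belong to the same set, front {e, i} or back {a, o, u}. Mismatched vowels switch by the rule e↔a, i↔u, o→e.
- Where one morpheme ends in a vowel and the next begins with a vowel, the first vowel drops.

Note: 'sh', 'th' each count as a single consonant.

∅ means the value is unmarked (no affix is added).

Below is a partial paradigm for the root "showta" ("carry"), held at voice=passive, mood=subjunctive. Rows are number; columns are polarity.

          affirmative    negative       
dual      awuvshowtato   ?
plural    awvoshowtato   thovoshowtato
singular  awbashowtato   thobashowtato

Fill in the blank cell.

thuvshowtato

Attach voice passive -to → showtato.
Attach number dual uv- → uvshowtato.
Attach polarity negative tho- → thouvshowtato.
mood = subjunctive: zero marking, form stays thouvshowtato.
Vowel harmony: no change.
Apply vowel deletion: thouvshowtato → thuvshowtato.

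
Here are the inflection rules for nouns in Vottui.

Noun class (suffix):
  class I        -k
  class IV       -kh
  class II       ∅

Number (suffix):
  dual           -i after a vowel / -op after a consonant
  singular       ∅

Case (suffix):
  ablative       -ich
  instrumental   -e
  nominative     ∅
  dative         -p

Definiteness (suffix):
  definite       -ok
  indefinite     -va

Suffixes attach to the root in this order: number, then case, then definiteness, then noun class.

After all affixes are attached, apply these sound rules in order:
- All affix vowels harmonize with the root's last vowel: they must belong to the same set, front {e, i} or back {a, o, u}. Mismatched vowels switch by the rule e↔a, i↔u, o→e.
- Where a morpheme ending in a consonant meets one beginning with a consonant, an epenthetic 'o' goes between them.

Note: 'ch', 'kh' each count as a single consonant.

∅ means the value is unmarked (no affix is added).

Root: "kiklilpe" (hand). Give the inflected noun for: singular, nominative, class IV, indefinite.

kiklilpevekh

number = singular: zero marking, form stays kiklilpe.
case = nominative: zero marking, form stays kiklilpe.
Attach definiteness indefinite -va → kiklilpeva.
Attach noun class class IV -kh → kiklilpevakh.
Apply vowel harmony: kiklilpevakh → kiklilpevekh.
Epenthesis: no change.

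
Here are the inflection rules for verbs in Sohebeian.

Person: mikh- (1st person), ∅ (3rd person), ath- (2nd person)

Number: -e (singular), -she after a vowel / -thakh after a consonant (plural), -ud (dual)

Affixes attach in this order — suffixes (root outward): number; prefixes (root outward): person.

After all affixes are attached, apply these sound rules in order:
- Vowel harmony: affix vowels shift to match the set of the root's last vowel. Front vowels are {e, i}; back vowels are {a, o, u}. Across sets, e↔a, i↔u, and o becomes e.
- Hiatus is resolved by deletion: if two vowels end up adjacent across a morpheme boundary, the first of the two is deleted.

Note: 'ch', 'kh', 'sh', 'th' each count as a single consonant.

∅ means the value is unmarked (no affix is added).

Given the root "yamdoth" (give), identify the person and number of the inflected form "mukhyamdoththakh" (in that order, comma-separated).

Segment: mikh-yamdoth-thakh.
person: mikh- → 1st person.
number: -she/thakh → plural.

1st person, plural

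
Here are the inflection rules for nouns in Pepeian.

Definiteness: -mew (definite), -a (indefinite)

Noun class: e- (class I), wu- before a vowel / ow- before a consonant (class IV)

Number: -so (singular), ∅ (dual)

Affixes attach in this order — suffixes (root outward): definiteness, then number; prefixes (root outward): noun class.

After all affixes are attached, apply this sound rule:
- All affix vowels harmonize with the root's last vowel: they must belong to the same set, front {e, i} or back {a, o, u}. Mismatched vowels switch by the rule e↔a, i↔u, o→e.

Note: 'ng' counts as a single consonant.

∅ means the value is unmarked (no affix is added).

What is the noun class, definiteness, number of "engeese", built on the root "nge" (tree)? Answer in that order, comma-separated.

class I, indefinite, singular

Segment: e-nge-a-so.
noun class: e- → class I.
definiteness: -a → indefinite.
number: -so → singular.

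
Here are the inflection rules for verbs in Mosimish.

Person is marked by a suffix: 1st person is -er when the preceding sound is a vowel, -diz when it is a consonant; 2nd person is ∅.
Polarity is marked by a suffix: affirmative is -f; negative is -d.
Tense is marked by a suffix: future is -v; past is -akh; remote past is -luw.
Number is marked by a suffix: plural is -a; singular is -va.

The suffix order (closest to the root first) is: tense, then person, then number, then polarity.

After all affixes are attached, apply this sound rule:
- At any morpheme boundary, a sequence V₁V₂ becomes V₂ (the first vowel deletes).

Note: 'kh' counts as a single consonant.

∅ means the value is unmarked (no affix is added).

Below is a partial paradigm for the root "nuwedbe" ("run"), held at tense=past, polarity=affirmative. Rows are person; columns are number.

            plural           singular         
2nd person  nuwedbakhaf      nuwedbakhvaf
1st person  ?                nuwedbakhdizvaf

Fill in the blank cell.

Attach tense past -akh → nuwedbeakh.
Attach person 1st person -diz (after consonant 'kh') → nuwedbeakhdiz.
Attach number plural -a → nuwedbeakhdiza.
Attach polarity affirmative -f → nuwedbeakhdizaf.
Apply vowel deletion: nuwedbeakhdizaf → nuwedbakhdizaf.

nuwedbakhdizaf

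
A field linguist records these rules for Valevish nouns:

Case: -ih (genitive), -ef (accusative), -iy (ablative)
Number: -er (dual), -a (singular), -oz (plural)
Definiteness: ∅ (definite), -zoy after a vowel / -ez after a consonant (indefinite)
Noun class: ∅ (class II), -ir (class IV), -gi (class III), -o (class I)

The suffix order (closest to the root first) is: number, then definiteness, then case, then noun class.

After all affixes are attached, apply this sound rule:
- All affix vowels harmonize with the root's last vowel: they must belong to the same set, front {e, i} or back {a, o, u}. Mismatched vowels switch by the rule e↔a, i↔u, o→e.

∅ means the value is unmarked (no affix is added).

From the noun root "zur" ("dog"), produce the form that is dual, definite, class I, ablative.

zuraruyo

Attach number dual -er → zurer.
definiteness = definite: zero marking, form stays zurer.
Attach case ablative -iy → zureriy.
Attach noun class class I -o → zureriyo.
Apply vowel harmony: zureriyo → zuraruyo.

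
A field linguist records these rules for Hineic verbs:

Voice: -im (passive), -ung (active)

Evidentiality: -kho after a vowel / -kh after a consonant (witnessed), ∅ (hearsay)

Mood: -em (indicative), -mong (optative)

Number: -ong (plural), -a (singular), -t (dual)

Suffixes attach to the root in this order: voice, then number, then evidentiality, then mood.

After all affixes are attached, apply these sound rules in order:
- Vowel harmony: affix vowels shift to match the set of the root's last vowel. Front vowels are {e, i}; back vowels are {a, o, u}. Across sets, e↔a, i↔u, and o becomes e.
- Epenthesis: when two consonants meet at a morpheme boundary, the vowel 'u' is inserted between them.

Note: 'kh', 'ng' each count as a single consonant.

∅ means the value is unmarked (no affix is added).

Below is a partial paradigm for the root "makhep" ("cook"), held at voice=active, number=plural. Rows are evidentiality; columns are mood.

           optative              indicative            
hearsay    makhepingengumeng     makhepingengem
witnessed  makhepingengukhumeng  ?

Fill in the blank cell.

makhepingengukhem

Attach voice active -ung → makhepung.
Attach number plural -ong → makhepungong.
Attach evidentiality witnessed -kh (after consonant 'ng') → makhepungongkh.
Attach mood indicative -em → makhepungongkhem.
Apply vowel harmony: makhepungongkhem → makhepingengkhem.
Apply epenthesis: makhepingengkhem → makhepingengukhem.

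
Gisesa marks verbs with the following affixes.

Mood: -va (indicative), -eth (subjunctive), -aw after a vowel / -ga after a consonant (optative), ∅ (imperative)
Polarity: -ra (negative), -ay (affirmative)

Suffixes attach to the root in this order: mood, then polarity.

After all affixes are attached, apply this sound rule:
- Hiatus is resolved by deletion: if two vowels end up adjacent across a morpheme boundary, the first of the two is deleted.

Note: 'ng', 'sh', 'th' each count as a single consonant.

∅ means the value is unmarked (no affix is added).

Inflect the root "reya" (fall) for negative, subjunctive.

reyethra

Attach mood subjunctive -eth → reyaeth.
Attach polarity negative -ra → reyaethra.
Apply vowel deletion: reyaethra → reyethra.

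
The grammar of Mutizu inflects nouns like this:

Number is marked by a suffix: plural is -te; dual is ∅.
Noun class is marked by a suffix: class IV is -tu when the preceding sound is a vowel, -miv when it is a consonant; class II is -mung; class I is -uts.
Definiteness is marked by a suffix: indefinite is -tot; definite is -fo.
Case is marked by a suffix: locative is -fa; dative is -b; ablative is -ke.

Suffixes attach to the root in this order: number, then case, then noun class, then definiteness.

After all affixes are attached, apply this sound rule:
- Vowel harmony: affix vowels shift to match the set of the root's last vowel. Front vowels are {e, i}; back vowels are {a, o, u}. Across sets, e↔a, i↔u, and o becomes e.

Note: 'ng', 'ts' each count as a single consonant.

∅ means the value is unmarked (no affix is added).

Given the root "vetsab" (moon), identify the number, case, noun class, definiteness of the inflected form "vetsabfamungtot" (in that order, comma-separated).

dual, locative, class II, indefinite

Segment: vetsab-fa-mung-tot.
number: ∅ → dual.
case: -fa → locative.
noun class: -mung → class II.
definiteness: -tot → indefinite.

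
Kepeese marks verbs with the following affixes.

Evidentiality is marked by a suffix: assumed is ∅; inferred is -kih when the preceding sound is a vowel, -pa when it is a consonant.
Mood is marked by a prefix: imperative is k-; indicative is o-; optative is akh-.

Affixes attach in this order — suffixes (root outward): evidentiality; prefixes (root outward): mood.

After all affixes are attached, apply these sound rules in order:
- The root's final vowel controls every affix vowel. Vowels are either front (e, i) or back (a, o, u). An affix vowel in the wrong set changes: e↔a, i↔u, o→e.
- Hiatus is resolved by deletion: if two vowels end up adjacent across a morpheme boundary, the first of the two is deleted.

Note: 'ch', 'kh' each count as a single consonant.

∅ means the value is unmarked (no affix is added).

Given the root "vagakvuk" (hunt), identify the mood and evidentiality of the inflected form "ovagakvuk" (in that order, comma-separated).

indicative, assumed

Segment: o-vagakvuk.
mood: o- → indicative.
evidentiality: ∅ → assumed.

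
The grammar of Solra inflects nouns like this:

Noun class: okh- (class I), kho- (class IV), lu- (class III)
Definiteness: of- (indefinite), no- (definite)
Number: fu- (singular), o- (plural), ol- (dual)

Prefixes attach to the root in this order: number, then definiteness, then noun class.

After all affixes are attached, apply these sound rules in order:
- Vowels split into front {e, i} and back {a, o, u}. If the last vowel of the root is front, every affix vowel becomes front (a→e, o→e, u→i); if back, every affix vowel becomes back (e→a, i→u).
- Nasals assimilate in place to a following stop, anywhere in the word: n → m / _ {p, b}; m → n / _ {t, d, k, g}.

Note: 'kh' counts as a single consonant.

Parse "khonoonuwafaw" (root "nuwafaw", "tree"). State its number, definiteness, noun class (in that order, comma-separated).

Segment: kho-no-o-nuwafaw.
number: o- → plural.
definiteness: no- → definite.
noun class: kho- → class IV.

plural, definite, class IV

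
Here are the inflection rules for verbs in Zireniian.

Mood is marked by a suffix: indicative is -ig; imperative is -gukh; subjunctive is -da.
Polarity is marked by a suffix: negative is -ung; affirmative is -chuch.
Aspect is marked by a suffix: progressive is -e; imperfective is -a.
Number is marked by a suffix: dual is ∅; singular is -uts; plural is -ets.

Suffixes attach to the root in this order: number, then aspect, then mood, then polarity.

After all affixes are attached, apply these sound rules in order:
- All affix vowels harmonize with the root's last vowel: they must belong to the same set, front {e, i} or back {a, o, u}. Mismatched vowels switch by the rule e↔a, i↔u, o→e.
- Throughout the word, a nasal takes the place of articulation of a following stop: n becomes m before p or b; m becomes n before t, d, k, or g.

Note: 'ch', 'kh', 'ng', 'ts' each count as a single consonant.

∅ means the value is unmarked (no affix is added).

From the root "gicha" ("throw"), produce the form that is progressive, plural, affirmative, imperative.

Attach number plural -ets → gichaets.
Attach aspect progressive -e → gichaetse.
Attach mood imperative -gukh → gichaetsegukh.
Attach polarity affirmative -chuch → gichaetsegukhchuch.
Apply vowel harmony: gichaetsegukhchuch → gichaatsagukhchuch.
Nasal assimilation: no change.

gichaatsagukhchuch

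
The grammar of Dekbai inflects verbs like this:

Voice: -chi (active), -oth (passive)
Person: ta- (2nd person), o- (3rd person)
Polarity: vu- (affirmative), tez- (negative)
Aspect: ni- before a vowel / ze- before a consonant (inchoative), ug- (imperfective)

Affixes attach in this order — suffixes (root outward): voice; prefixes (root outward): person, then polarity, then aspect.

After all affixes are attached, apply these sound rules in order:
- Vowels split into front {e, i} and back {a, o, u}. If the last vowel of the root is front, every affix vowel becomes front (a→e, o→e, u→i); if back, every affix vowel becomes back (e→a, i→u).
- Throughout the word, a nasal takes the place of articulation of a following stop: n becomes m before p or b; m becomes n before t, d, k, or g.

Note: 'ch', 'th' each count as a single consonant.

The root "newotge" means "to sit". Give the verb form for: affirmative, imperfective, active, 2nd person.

igvitenewotgechi

Attach person 2nd person ta- → tanewotge.
Attach voice active -chi → tanewotgechi.
Attach polarity affirmative vu- → vutanewotgechi.
Attach aspect imperfective ug- → ugvutanewotgechi.
Apply vowel harmony: ugvutanewotgechi → igvitenewotgechi.
Nasal assimilation: no change.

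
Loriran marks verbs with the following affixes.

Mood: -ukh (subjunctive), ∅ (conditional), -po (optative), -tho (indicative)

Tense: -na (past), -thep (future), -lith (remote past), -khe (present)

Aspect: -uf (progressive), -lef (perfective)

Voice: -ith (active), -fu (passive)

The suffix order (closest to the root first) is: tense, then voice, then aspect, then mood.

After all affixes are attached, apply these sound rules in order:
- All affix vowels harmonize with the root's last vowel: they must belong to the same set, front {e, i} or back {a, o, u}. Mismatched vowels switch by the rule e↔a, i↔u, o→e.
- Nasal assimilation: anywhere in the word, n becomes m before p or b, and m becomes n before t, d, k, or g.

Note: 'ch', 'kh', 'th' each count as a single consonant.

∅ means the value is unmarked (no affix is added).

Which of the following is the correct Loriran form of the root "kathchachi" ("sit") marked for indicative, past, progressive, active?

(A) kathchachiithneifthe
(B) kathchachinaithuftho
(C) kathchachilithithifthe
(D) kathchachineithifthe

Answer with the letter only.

Attach tense past -na → kathchachina.
Attach voice active -ith → kathchachinaith.
Attach aspect progressive -uf → kathchachinaithuf.
Attach mood indicative -tho → kathchachinaithuftho.
Apply vowel harmony: kathchachinaithuftho → kathchachineithifthe.
Nasal assimilation: no change.
So the correct form is kathchachineithifthe, option (D).
(C) kathchachilithithifthe is wrong: it uses remote past instead of past for tense.
(A) kathchachiithneifthe is wrong: it has the affixes in the wrong order.
(B) kathchachinaithuftho is wrong: it fails to apply the sound rule(s).

D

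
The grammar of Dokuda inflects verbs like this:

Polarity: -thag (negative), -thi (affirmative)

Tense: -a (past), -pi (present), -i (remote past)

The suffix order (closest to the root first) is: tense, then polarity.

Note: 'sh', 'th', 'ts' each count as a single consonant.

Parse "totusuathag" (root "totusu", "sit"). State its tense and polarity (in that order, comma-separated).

past, negative

Segment: totusu-a-thag.
tense: -a → past.
polarity: -thag → negative.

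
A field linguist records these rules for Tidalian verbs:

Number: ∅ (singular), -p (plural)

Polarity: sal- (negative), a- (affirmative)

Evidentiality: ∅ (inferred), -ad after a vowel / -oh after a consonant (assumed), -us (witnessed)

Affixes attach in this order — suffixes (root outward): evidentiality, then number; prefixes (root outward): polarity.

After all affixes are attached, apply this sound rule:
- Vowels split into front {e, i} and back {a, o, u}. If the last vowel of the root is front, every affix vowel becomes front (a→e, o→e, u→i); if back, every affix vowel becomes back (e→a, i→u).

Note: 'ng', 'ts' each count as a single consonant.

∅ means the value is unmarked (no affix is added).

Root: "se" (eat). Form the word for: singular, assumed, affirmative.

eseed

Attach evidentiality assumed -ad (after vowel 'e') → sead.
Attach polarity affirmative a- → asead.
number = singular: zero marking, form stays asead.
Apply vowel harmony: asead → eseed.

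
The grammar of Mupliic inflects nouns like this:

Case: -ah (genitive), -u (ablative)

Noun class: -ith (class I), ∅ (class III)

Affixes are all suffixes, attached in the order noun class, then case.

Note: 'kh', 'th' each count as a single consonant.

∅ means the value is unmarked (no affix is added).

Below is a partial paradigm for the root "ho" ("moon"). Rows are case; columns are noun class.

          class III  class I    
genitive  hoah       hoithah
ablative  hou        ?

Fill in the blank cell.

hoithu

Attach noun class class I -ith → hoith.
Attach case ablative -u → hoithu.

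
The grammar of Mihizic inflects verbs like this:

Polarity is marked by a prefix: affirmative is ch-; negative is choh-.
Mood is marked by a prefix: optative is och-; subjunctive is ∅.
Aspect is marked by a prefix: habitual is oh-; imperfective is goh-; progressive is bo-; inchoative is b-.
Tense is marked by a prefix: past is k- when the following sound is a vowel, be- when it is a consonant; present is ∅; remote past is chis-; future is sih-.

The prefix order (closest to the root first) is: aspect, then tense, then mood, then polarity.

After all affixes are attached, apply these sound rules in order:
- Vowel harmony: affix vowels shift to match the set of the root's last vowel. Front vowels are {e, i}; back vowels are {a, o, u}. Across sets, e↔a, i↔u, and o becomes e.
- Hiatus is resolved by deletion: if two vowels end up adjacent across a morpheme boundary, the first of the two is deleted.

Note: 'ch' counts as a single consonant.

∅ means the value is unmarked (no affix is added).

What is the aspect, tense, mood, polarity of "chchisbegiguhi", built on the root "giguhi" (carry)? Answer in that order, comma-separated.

progressive, remote past, subjunctive, affirmative

Segment: ch-chis-bo-giguhi.
aspect: bo- → progressive.
tense: chis- → remote past.
mood: ∅ → subjunctive.
polarity: ch- → affirmative.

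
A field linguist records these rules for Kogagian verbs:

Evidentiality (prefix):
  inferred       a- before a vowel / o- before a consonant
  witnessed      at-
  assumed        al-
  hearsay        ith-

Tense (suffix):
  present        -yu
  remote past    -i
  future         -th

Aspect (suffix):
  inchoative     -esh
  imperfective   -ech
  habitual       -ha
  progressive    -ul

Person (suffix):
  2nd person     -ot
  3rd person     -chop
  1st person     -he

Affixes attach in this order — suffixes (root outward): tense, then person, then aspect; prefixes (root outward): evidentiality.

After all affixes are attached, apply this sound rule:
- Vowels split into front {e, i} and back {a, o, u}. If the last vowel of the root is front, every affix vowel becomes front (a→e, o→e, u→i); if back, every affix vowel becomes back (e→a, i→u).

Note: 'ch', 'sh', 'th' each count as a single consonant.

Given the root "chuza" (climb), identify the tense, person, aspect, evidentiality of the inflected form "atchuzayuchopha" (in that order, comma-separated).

present, 3rd person, habitual, witnessed

Segment: at-chuza-yu-chop-ha.
tense: -yu → present.
person: -chop → 3rd person.
aspect: -ha → habitual.
evidentiality: at- → witnessed.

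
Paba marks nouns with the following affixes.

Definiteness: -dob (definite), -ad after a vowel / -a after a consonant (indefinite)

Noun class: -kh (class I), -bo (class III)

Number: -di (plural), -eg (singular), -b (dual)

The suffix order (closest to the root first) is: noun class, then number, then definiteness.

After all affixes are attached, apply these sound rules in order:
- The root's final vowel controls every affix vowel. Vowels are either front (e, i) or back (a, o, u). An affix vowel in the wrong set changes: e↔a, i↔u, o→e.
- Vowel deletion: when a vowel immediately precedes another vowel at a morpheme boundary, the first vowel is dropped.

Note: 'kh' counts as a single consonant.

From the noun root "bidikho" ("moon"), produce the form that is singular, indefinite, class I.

bidikhokhaga

Attach noun class class I -kh → bidikhokh.
Attach number singular -eg → bidikhokheg.
Attach definiteness indefinite -a (after consonant 'g') → bidikhokhega.
Apply vowel harmony: bidikhokhega → bidikhokhaga.
Vowel deletion: no change.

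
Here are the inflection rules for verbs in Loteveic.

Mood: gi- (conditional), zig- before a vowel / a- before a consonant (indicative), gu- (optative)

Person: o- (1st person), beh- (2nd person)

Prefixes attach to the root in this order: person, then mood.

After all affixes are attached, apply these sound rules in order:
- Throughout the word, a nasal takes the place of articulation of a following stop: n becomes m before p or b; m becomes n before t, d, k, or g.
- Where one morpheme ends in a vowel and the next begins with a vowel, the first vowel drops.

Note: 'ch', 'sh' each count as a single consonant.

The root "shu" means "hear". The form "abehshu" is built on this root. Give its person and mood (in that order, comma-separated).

2nd person, indicative

Segment: a-beh-shu.
person: beh- → 2nd person.
mood: zig/a- → indicative.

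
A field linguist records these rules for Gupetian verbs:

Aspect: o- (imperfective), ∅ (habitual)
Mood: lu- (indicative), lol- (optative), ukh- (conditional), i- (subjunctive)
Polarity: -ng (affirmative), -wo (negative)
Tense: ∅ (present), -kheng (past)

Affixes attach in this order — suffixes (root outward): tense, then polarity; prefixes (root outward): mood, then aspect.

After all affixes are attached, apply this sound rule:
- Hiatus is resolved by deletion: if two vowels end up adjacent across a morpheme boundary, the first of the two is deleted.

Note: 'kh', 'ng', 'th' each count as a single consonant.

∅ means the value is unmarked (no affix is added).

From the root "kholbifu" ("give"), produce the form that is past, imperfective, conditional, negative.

ukhkholbifukhengwo

Attach tense past -kheng → kholbifukheng.
Attach polarity negative -wo → kholbifukhengwo.
Attach mood conditional ukh- → ukhkholbifukhengwo.
Attach aspect imperfective o- → oukhkholbifukhengwo.
Apply vowel deletion: oukhkholbifukhengwo → ukhkholbifukhengwo.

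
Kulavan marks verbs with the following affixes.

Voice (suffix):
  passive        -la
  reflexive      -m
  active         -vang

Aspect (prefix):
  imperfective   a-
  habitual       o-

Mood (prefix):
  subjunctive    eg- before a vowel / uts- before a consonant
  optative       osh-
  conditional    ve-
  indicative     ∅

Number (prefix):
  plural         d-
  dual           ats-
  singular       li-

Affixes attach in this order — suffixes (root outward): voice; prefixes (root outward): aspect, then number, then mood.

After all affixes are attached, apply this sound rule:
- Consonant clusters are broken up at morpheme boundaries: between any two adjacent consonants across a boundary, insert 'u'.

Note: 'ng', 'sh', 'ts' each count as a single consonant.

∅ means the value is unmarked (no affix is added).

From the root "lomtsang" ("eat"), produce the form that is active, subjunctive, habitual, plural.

utsudolomtsanguvang

Attach aspect habitual o- → olomtsang.
Attach voice active -vang → olomtsangvang.
Attach number plural d- → dolomtsangvang.
Attach mood subjunctive uts- (before consonant 'd') → utsdolomtsangvang.
Apply epenthesis: utsdolomtsangvang → utsudolomtsanguvang.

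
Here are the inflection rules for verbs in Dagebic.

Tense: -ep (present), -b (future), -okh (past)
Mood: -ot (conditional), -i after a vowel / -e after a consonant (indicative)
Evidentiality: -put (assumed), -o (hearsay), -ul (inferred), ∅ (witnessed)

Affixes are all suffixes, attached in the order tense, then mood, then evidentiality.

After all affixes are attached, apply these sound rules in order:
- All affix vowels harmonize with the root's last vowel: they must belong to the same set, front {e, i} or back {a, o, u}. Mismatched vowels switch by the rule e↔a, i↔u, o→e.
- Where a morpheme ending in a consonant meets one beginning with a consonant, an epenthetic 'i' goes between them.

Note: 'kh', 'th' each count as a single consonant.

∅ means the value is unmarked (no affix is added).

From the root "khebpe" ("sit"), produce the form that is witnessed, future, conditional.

khebpebet

Attach tense future -b → khebpeb.
Attach mood conditional -ot → khebpebot.
evidentiality = witnessed: zero marking, form stays khebpebot.
Apply vowel harmony: khebpebot → khebpebet.
Epenthesis: no change.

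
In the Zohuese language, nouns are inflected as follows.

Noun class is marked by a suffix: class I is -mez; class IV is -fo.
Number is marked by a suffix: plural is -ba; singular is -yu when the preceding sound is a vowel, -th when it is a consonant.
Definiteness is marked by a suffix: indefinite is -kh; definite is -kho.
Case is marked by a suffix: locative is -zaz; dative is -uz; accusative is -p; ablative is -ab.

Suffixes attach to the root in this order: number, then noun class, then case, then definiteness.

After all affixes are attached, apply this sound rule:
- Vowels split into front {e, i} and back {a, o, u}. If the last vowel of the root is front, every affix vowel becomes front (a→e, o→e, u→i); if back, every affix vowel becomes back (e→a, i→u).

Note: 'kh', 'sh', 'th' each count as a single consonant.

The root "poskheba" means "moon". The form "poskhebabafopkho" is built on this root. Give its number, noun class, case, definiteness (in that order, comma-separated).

plural, class IV, accusative, definite

Segment: poskheba-ba-fo-p-kho.
number: -ba → plural.
noun class: -fo → class IV.
case: -p → accusative.
definiteness: -kho → definite.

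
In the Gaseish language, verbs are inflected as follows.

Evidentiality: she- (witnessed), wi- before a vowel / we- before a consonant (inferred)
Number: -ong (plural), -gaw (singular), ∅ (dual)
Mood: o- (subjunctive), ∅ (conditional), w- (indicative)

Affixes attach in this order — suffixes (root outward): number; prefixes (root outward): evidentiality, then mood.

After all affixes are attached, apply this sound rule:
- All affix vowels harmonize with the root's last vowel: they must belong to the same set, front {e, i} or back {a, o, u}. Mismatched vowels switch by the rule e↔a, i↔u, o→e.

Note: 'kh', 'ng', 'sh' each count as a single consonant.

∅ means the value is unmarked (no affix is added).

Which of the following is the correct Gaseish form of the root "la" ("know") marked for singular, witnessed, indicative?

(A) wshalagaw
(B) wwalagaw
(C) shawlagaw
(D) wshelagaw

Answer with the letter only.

Attach evidentiality witnessed she- → shela.
Attach mood indicative w- → wshela.
Attach number singular -gaw → wshelagaw.
Apply vowel harmony: wshelagaw → wshalagaw.
So the correct form is wshalagaw, option (A).
(C) shawlagaw is wrong: it has the affixes in the wrong order.
(D) wshelagaw is wrong: it fails to apply the sound rule(s).
(B) wwalagaw is wrong: it uses inferred instead of witnessed for evidentiality.

A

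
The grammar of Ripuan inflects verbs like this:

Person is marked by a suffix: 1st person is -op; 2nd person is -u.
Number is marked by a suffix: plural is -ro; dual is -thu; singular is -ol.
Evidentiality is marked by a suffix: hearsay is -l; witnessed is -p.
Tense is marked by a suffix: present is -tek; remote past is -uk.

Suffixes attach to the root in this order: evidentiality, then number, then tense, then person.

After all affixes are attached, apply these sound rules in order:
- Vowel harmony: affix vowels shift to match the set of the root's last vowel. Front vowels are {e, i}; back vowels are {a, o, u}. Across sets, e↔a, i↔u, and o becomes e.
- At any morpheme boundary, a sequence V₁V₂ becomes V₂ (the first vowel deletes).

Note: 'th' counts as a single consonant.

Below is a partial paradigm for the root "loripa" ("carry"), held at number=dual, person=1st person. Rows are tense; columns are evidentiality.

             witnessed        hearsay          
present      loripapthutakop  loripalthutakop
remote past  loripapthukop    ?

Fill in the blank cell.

loripalthukop

Attach evidentiality hearsay -l → loripal.
Attach number dual -thu → loripalthu.
Attach tense remote past -uk → loripalthuuk.
Attach person 1st person -op → loripalthuukop.
Vowel harmony: no change.
Apply vowel deletion: loripalthuukop → loripalthukop.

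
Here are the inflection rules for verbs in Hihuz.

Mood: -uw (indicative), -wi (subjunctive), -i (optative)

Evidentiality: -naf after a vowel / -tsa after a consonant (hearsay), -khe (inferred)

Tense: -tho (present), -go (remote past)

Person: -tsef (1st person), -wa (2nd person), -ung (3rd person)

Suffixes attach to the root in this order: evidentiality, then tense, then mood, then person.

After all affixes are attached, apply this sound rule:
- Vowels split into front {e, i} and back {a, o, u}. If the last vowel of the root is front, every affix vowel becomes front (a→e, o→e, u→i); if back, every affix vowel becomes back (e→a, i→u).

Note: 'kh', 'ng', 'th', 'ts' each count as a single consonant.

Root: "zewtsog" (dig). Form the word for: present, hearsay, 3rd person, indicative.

zewtsogtsathouwung

Attach evidentiality hearsay -tsa (after consonant 'g') → zewtsogtsa.
Attach tense present -tho → zewtsogtsatho.
Attach mood indicative -uw → zewtsogtsathouw.
Attach person 3rd person -ung → zewtsogtsathouwung.
Vowel harmony: no change.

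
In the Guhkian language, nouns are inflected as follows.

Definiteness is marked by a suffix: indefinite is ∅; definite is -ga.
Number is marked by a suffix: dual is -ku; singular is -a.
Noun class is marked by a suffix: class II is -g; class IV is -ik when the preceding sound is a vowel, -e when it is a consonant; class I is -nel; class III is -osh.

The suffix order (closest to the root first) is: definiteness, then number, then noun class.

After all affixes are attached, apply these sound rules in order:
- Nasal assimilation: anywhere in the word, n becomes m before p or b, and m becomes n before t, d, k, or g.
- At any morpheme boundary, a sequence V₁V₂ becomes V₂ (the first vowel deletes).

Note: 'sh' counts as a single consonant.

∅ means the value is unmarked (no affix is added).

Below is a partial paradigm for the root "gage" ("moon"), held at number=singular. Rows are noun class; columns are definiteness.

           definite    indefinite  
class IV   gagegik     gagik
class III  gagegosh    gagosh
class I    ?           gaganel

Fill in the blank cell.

gageganel

Attach definiteness definite -ga → gagega.
Attach number singular -a → gagegaa.
Attach noun class class I -nel → gagegaanel.
Nasal assimilation: no change.
Apply vowel deletion: gagegaanel → gageganel.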